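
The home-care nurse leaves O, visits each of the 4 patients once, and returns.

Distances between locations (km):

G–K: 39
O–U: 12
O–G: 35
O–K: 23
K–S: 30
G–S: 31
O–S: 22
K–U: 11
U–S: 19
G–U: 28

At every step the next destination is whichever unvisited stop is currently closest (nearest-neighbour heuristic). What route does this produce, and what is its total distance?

O → [U:12 / S:22 / K:23 / G:35] → U (12)
U → [K:11 / S:19 / G:28] → K (11)
K → [S:30 / G:39] → S (30)
S → [G:31] → G (31)
Return G→O: 35.
Total = 12 + 11 + 30 + 31 + 35 = 119.

Nearest-neighbour total = 119 km; route O → U → K → S → G → O.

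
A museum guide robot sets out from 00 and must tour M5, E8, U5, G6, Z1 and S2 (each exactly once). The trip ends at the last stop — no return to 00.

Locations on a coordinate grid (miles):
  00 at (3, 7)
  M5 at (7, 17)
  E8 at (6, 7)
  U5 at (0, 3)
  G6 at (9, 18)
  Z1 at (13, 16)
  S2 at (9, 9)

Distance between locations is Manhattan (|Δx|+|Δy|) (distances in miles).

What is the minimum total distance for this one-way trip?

There are 6! = 720 possible orderings.
00 → M5 → E8 → U5 → G6 → Z1 → S2: 14+11+10+24+6+11 = 76
00 → M5 → E8 → U5 → G6 → S2 → Z1: 14+11+10+24+9+11 = 79
00 → M5 → E8 → U5 → Z1 → G6 → S2: 14+11+10+26+6+9 = 76
00 → M5 → E8 → U5 → Z1 → S2 → G6: 14+11+10+26+11+9 = 81
00 → M5 → E8 → U5 → S2 → G6 → Z1: 14+11+10+15+9+6 = 65
00 → M5 → E8 → U5 → S2 → Z1 → G6: 14+11+10+15+11+6 = 67
00 → M5 → E8 → G6 → U5 → Z1 → S2: 14+11+14+24+26+11 = 100
00 → M5 → E8 → G6 → U5 → S2 → Z1: 14+11+14+24+15+11 = 89
… (712 more)
00 → U5 → E8 → S2 → M5 → G6 → Z1: 7+10+5+10+3+6 = 41  ← best
The minimum is 41.
One shortest path: 00 → U5 → E8 → S2 → M5 → G6 → Z1.

Shortest open route: 41 miles.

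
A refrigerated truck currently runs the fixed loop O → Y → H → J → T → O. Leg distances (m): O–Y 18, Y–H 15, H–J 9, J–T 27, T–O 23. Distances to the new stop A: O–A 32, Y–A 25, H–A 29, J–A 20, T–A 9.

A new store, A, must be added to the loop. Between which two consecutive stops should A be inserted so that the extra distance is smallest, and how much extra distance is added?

Insertion cost between consecutive stops i–j is d(i,A) + d(A,j) − d(i,j):
  between O and Y: 32 + 25 − 18 = 39
  between Y and H: 25 + 29 − 15 = 39
  between H and J: 29 + 20 − 9 = 40
  between J and T: 20 + 9 − 27 = 2
  between T and O: 9 + 32 − 23 = 18
Cheapest insertion is between J and T, adding 2.
New total = 92 + 2 = 94.

Adding 2 m by placing A on the J–T leg.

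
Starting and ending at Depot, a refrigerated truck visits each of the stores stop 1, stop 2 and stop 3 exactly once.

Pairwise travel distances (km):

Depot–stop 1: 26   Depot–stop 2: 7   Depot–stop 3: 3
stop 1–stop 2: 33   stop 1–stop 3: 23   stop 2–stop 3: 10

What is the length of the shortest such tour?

Minimum total distance: 66 km.

Depot → stop 1 → stop 2 → stop 3 → Depot: 26+33+10+3 = 72
Depot → stop 1 → stop 3 → stop 2 → Depot: 26+23+10+7 = 66
Depot → stop 2 → stop 1 → stop 3 → Depot: 7+33+23+3 = 66
The minimum is 66.
One optimal route: Depot → stop 1 → stop 3 → stop 2 → Depot (or its reverse).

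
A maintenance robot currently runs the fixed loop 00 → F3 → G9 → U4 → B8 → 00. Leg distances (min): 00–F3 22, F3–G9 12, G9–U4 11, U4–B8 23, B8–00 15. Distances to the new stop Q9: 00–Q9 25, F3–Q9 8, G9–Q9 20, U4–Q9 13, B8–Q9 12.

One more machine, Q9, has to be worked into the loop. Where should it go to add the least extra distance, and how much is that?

Insertion cost between consecutive stops i–j is d(i,Q9) + d(Q9,j) − d(i,j):
  between 00 and F3: 25 + 8 − 22 = 11
  between F3 and G9: 8 + 20 − 12 = 16
  between G9 and U4: 20 + 13 − 11 = 22
  between U4 and B8: 13 + 12 − 23 = 2
  between B8 and 00: 12 + 25 − 15 = 22
Cheapest insertion is between U4 and B8, adding 2.
New total = 83 + 2 = 85.

Adding 2 min by placing Q9 on the U4–B8 leg.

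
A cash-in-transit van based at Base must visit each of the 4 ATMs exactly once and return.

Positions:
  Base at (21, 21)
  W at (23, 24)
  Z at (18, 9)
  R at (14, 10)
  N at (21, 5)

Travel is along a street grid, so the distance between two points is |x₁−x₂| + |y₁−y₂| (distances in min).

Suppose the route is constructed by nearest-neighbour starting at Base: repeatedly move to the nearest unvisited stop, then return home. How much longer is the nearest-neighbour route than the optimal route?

Base: W=5, Z=15, N=16, R=18 ⇒ W
W: Z=20, N=21, R=23 ⇒ Z
Z: R=5, N=7 ⇒ R
R: N=12 ⇒ N
NN route Base → W → Z → R → N → Base costs 58.
Optimal: Base → W → R → Z → N → Base costs 56 (by enumerating all 12 distinct tours).
Excess = 58 − 56 = 2.

2 min longer than the optimal tour.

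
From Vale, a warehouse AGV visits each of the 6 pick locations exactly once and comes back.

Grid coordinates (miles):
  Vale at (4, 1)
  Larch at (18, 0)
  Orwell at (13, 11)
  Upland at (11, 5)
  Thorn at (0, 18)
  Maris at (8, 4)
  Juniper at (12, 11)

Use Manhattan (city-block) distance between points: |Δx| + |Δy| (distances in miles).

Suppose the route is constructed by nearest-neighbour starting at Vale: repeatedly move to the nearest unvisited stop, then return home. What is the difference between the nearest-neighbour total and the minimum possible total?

From Vale: Maris=7, Upland=11, Larch=15, Juniper=18, Orwell=19, Thorn=21 → choose Maris (7).
From Maris: Upland=4, Juniper=11, Orwell=12, Larch=14, Thorn=22 → choose Upland (4).
From Upland: Juniper=7, Orwell=8, Larch=12, Thorn=24 → choose Juniper (7).
From Juniper: Orwell=1, Larch=17, Thorn=19 → choose Orwell (1).
From Orwell: Larch=16, Thorn=20 → choose Larch (16).
From Larch: Thorn=36 → choose Thorn (36).
NN route Vale → Maris → Upland → Juniper → Orwell → Larch → Thorn → Vale costs 92.
Optimal: Vale → Thorn → Juniper → Orwell → Larch → Upland → Maris → Vale costs 80 (by enumerating all 360 distinct tours).
Excess = 92 − 80 = 12.

12 miles longer than the optimal tour.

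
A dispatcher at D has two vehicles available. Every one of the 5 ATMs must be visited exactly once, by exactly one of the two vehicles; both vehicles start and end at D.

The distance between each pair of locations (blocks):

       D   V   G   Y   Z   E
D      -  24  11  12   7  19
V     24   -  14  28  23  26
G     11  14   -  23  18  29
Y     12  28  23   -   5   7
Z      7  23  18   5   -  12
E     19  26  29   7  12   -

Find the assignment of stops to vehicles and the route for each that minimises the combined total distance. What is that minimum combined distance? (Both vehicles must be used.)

Check every non-empty split of the stops between the two vehicles; for each half take its own optimal tour:
  {V} + {G, Y, Z, E}: 48 + 59 = 107
  {G} + {V, Y, Z, E}: 22 + 69 = 91
  {V, G} + {Y, Z, E}: 49 + 38 = 87
  {Y} + {V, G, Z, E}: 24 + 70 = 94
  {V, Y} + {G, Z, E}: 64 + 59 = 123
  {G, Y} + {V, Z, E}: 46 + 69 = 115
  … (15 splits in total)
  {Z} + {V, G, Y, E}: 14 + 70 = 84  ← best
Best: vehicle 1 D → Z → D = 14; vehicle 2 D → G → V → E → Y → D = 70; combined 84.

84 blocks — the smallest possible combined total.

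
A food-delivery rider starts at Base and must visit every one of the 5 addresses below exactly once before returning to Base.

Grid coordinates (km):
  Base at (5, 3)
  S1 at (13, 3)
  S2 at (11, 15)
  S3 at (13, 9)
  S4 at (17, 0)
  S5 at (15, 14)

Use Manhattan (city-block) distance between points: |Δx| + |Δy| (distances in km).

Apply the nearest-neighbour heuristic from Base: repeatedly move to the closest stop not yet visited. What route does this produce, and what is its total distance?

62 km along Base → S1 → S3 → S5 → S2 → S4 → Base.

Base → [S1:8 / S3:14 / S4:15 / S2:18 / S5:21] → S1 (8)
S1 → [S3:6 / S4:7 / S5:13 / S2:14] → S3 (6)
S3 → [S5:7 / S2:8 / S4:13] → S5 (7)
S5 → [S2:5 / S4:16] → S2 (5)
S2 → [S4:21] → S4 (21)
Return S4→Base: 15.
Total = 8 + 6 + 7 + 5 + 21 + 15 = 62.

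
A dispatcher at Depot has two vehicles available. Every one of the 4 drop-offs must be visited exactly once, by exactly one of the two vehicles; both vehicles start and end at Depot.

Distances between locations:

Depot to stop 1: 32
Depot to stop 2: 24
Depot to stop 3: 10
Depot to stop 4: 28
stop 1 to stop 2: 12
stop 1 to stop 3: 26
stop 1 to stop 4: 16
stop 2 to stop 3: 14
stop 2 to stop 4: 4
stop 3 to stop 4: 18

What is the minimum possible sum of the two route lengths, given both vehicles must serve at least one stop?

96 — the smallest possible combined total.

There are 2^3 − 1 = 7 ways to divide the 4 stops into two non-empty groups. For each, the best each vehicle can do is its own shortest tour through its group:
  {stop 1} + {stop 2, stop 3, stop 4}: 64 + 56 = 120
  {stop 2} + {stop 1, stop 3, stop 4}: 48 + 76 = 124
  {stop 1, stop 2} + {stop 3, stop 4}: 68 + 56 = 124
  {stop 3} + {stop 1, stop 2, stop 4}: 20 + 76 = 96
  {stop 1, stop 3} + {stop 2, stop 4}: 68 + 56 = 124
  {stop 2, stop 3} + {stop 1, stop 4}: 48 + 76 = 124
  … (7 splits in total)
Best: vehicle 1 Depot → stop 3 → Depot = 20; vehicle 2 Depot → stop 1 → stop 2 → stop 4 → Depot = 76; combined 96.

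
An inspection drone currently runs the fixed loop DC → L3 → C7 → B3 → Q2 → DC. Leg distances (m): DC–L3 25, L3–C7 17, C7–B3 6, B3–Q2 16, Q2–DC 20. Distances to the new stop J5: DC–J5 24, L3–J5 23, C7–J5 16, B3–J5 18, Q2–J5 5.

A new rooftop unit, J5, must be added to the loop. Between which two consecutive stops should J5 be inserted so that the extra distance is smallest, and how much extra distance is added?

Insertion cost between consecutive stops i–j is d(i,J5) + d(J5,j) − d(i,j):
  between DC and L3: 24 + 23 − 25 = 22
  between L3 and C7: 23 + 16 − 17 = 22
  between C7 and B3: 16 + 18 − 6 = 28
  between B3 and Q2: 18 + 5 − 16 = 7
  between Q2 and DC: 5 + 24 − 20 = 9
Cheapest insertion is between B3 and Q2, adding 7.
New total = 84 + 7 = 91.

Adding 7 m by placing J5 on the B3–Q2 leg.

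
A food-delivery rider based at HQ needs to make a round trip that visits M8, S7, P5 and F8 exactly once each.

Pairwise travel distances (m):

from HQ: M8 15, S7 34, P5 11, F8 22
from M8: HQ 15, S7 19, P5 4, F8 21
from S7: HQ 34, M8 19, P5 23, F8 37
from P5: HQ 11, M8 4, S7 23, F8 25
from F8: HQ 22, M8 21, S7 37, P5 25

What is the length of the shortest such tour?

Minimum total distance: 93 m.

HQ-M8-S7-P5-F8-HQ: 15+19+23+25+22 = 104
HQ-M8-S7-F8-P5-HQ: 15+19+37+25+11 = 107
HQ-M8-P5-S7-F8-HQ: 15+4+23+37+22 = 101
HQ-M8-P5-F8-S7-HQ: 15+4+25+37+34 = 115
HQ-M8-F8-S7-P5-HQ: 15+21+37+23+11 = 107
HQ-M8-F8-P5-S7-HQ: 15+21+25+23+34 = 118
HQ-S7-M8-P5-F8-HQ: 34+19+4+25+22 = 104
HQ-S7-M8-F8-P5-HQ: 34+19+21+25+11 = 110
HQ-S7-P5-M8-F8-HQ: 34+23+4+21+22 = 104
HQ-S7-F8-M8-P5-HQ: 34+37+21+4+11 = 107
HQ-P5-M8-S7-F8-HQ: 11+4+19+37+22 = 93
HQ-P5-S7-M8-F8-HQ: 11+23+19+21+22 = 96
The minimum is 93.
One optimal route: HQ → P5 → M8 → S7 → F8 → HQ (or its reverse).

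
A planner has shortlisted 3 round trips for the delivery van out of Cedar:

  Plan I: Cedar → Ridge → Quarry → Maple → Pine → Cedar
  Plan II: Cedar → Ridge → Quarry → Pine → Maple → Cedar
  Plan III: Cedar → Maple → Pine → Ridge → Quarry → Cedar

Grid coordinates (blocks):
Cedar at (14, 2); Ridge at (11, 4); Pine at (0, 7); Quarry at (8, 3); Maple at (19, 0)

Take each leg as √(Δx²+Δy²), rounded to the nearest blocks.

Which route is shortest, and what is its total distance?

Shortest is Plan II, total 41 blocks.

Plan I: 4 + 3 + 11 + 20 + 15 = 53
Plan II: 4 + 3 + 9 + 20 + 5 = 41
Plan III: 5 + 20 + 11 + 3 + 6 = 45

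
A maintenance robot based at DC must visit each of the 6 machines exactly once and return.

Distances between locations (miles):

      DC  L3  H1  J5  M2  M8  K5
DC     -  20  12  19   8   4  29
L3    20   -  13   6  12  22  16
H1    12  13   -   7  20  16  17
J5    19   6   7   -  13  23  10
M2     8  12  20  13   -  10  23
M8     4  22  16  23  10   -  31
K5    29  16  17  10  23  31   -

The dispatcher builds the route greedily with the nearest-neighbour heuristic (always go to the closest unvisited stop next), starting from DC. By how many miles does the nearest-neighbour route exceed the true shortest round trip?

Excess over optimum: 14 miles.

DC: M8=4, M2=8, H1=12, J5=19, L3=20, K5=29 ⇒ M8
M8: M2=10, H1=16, L3=22, J5=23, K5=31 ⇒ M2
M2: L3=12, J5=13, H1=20, K5=23 ⇒ L3
L3: J5=6, H1=13, K5=16 ⇒ J5
J5: H1=7, K5=10 ⇒ H1
H1: K5=17 ⇒ K5
NN route DC → M8 → M2 → L3 → J5 → H1 → K5 → DC costs 85.
Optimal: DC → H1 → J5 → K5 → L3 → M2 → M8 → DC costs 71 (by enumerating all 360 distinct tours).
Excess = 85 − 71 = 14.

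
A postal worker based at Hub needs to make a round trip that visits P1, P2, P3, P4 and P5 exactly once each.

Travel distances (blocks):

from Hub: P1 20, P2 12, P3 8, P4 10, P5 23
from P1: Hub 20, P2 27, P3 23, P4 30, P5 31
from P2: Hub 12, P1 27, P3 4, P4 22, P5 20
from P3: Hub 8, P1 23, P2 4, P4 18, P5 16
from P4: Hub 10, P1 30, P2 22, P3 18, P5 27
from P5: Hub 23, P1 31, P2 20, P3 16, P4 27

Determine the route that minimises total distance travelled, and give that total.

With 5 stops there are 5!/2 = 60 distinct round trips (a route and its reverse cost the same).
Hub-P1-P2-P3-P4-P5-Hub: 20+27+4+18+27+23 = 119
Hub-P1-P2-P3-P5-P4-Hub: 20+27+4+16+27+10 = 104
Hub-P1-P2-P4-P3-P5-Hub: 20+27+22+18+16+23 = 126
Hub-P1-P2-P4-P5-P3-Hub: 20+27+22+27+16+8 = 120
Hub-P1-P2-P5-P3-P4-Hub: 20+27+20+16+18+10 = 111
Hub-P1-P2-P5-P4-P3-Hub: 20+27+20+27+18+8 = 120
Hub-P1-P3-P2-P4-P5-Hub: 20+23+4+22+27+23 = 119
Hub-P1-P3-P2-P5-P4-Hub: 20+23+4+20+27+10 = 104
Hub-P1-P3-P4-P2-P5-Hub: 20+23+18+22+20+23 = 126
Hub-P1-P3-P4-P5-P2-Hub: 20+23+18+27+20+12 = 120
Hub-P1-P3-P5-P2-P4-Hub: 20+23+16+20+22+10 = 111
Hub-P1-P3-P5-P4-P2-Hub: 20+23+16+27+22+12 = 120
Hub-P1-P4-P2-P3-P5-Hub: 20+30+22+4+16+23 = 115
Hub-P1-P4-P2-P5-P3-Hub: 20+30+22+20+16+8 = 116
… (46 more)
Hub-P1-P5-P2-P3-P4-Hub: 20+31+20+4+18+10 = 103  ← best
The minimum is 103.
One optimal route: Hub → P1 → P5 → P2 → P3 → P4 → Hub (or its reverse).

Shortest round trip = 103 blocks.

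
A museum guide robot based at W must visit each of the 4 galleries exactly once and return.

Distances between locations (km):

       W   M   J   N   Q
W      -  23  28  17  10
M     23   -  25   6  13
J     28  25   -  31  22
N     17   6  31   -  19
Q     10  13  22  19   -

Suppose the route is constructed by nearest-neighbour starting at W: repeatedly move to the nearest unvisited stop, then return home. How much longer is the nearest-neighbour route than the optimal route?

8 km longer than the optimal tour.

From W: Q=10, N=17, M=23, J=28 → choose Q (10).
From Q: M=13, N=19, J=22 → choose M (13).
From M: N=6, J=25 → choose N (6).
From N: J=31 → choose J (31).
NN route W → Q → M → N → J → W costs 88.
Optimal: W → N → M → J → Q → W costs 80 (by enumerating all 12 distinct tours).
Excess = 88 − 80 = 8.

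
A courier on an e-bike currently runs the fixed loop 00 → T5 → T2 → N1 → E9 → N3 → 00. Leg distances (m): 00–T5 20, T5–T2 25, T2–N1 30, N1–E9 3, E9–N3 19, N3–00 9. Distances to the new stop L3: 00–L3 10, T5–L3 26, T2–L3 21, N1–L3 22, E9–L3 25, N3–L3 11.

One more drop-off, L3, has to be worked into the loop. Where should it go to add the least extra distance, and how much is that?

+12 m — insert L3 between N3 and 00.

Insertion cost between consecutive stops i–j is d(i,L3) + d(L3,j) − d(i,j):
  between 00 and T5: 10 + 26 − 20 = 16
  between T5 and T2: 26 + 21 − 25 = 22
  between T2 and N1: 21 + 22 − 30 = 13
  between N1 and E9: 22 + 25 − 3 = 44
  between E9 and N3: 25 + 11 − 19 = 17
  between N3 and 00: 11 + 10 − 9 = 12
Cheapest insertion is between N3 and 00, adding 12.
New total = 106 + 12 = 118.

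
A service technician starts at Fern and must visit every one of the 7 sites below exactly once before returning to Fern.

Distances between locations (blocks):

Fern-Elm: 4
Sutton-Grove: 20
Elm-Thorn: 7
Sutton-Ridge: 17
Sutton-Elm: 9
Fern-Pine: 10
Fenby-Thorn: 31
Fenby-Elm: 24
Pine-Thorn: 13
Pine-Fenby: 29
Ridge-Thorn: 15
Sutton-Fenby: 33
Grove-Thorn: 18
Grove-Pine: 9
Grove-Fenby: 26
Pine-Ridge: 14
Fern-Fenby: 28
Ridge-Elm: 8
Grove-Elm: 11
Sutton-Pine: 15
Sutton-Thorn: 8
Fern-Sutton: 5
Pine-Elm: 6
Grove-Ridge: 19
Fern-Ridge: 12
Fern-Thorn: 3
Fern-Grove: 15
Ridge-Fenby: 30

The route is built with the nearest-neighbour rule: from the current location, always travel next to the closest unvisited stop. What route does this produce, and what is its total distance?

At Fern the remaining stops are Thorn 3, Elm 4, Sutton 5, Pine 10, Ridge 12, Grove 15, Fenby 28; go to Thorn.
At Thorn the remaining stops are Elm 7, Sutton 8, Pine 13, Ridge 15, Grove 18, Fenby 31; go to Elm.
At Elm the remaining stops are Pine 6, Ridge 8, Sutton 9, Grove 11, Fenby 24; go to Pine.
At Pine the remaining stops are Grove 9, Ridge 14, Sutton 15, Fenby 29; go to Grove.
At Grove the remaining stops are Ridge 19, Sutton 20, Fenby 26; go to Ridge.
At Ridge the remaining stops are Sutton 17, Fenby 30; go to Sutton.
At Sutton the remaining stops are Fenby 33; go to Fenby.
Return Fenby→Fern: 28.
Total = 3 + 7 + 6 + 9 + 19 + 17 + 33 + 28 = 122.

122 blocks along Fern → Thorn → Elm → Pine → Grove → Ridge → Sutton → Fenby → Fern.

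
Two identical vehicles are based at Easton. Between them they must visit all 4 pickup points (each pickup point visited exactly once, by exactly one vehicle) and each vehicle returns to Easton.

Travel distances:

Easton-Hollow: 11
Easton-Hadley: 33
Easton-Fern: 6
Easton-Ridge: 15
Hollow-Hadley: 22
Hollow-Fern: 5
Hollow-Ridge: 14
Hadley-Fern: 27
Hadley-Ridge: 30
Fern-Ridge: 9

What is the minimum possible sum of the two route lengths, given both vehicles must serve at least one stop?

Check every non-empty split of the stops between the two vehicles; for each half take its own optimal tour:
  {Hollow} + {Hadley, Fern, Ridge}: 22 + 78 = 100
  {Hadley} + {Hollow, Fern, Ridge}: 66 + 40 = 106
  {Hollow, Hadley} + {Fern, Ridge}: 66 + 30 = 96
  {Fern} + {Hollow, Hadley, Ridge}: 12 + 78 = 90
  {Hollow, Fern} + {Hadley, Ridge}: 22 + 78 = 100
  {Hadley, Fern} + {Hollow, Ridge}: 66 + 40 = 106
  … (7 splits in total)
Best: vehicle 1 Easton → Fern → Easton = 12; vehicle 2 Easton → Hollow → Hadley → Ridge → Easton = 78; combined 90.

90 — the smallest possible combined total.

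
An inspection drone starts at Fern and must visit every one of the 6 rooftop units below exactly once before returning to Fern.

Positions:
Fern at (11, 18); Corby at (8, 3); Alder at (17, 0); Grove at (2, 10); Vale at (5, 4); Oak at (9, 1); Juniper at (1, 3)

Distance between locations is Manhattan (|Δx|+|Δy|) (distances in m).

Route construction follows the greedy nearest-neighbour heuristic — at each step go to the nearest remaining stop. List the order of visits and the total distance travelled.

At Fern the remaining stops are Grove 17, Corby 18, Oak 19, Vale 20, Alder 24, Juniper 25; go to Grove.
At Grove the remaining stops are Juniper 8, Vale 9, Corby 13, Oak 16, Alder 25; go to Juniper.
At Juniper the remaining stops are Vale 5, Corby 7, Oak 10, Alder 19; go to Vale.
At Vale the remaining stops are Corby 4, Oak 7, Alder 16; go to Corby.
At Corby the remaining stops are Oak 3, Alder 12; go to Oak.
At Oak the remaining stops are Alder 9; go to Alder.
Return Alder→Fern: 24.
Total = 17 + 8 + 5 + 4 + 3 + 9 + 24 = 70.

70 m along Fern → Grove → Juniper → Vale → Corby → Oak → Alder → Fern.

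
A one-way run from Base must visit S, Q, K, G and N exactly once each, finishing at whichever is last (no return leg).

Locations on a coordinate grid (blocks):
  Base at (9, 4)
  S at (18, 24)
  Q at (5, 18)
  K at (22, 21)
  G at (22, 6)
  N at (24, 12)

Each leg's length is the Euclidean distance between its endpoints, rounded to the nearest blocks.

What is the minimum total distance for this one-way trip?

There are 5! = 120 possible orderings.
Base - S - Q - K - G - N: 22+14+17+15+6 = 74
Base - S - Q - K - N - G: 22+14+17+9+6 = 68
Base - S - Q - G - K - N: 22+14+21+15+9 = 81
Base - S - Q - G - N - K: 22+14+21+6+9 = 72
Base - S - Q - N - K - G: 22+14+20+9+15 = 80
Base - S - Q - N - G - K: 22+14+20+6+15 = 77
Base - S - K - Q - G - N: 22+5+17+21+6 = 71
Base - S - K - Q - N - G: 22+5+17+20+6 = 70
Base - S - K - G - Q - N: 22+5+15+21+20 = 83
Base - S - K - G - N - Q: 22+5+15+6+20 = 68
Base - S - K - N - Q - G: 22+5+9+20+21 = 77
Base - S - K - N - G - Q: 22+5+9+6+21 = 63
Base - S - G - Q - K - N: 22+18+21+17+9 = 87
Base - S - G - Q - N - K: 22+18+21+20+9 = 90
… (106 more)
Base - G - N - K - S - Q: 13+6+9+5+14 = 47  ← best
The minimum is 47.
One shortest path: Base → G → N → K → S → Q.

47 blocks — the minimum one-way total.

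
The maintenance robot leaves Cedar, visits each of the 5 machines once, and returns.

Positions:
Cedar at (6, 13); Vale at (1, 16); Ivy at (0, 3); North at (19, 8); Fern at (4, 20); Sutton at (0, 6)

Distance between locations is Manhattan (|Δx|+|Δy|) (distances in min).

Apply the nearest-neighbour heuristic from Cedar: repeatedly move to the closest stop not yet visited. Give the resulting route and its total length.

At Cedar the remaining stops are Vale 8, Fern 9, Sutton 13, Ivy 16, North 18; go to Vale.
At Vale the remaining stops are Fern 7, Sutton 11, Ivy 14, North 26; go to Fern.
At Fern the remaining stops are Sutton 18, Ivy 21, North 27; go to Sutton.
At Sutton the remaining stops are Ivy 3, North 21; go to Ivy.
At Ivy the remaining stops are North 24; go to North.
Return North→Cedar: 18.
Total = 8 + 7 + 18 + 3 + 24 + 18 = 78.

78 min along Cedar → Vale → Fern → Sutton → Ivy → North → Cedar.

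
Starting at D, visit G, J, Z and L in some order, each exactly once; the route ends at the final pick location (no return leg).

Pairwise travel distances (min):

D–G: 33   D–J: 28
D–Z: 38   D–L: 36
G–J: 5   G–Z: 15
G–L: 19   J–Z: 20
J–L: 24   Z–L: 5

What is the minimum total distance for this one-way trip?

There are 4! = 24 possible orderings.
D → G → J → Z → L: 33+5+20+5 = 63
D → G → J → L → Z: 33+5+24+5 = 67
D → G → Z → J → L: 33+15+20+24 = 92
D → G → Z → L → J: 33+15+5+24 = 77
D → G → L → J → Z: 33+19+24+20 = 96
D → G → L → Z → J: 33+19+5+20 = 77
D → J → G → Z → L: 28+5+15+5 = 53
D → J → G → L → Z: 28+5+19+5 = 57
D → J → Z → G → L: 28+20+15+19 = 82
D → J → Z → L → G: 28+20+5+19 = 72
D → J → L → G → Z: 28+24+19+15 = 86
D → J → L → Z → G: 28+24+5+15 = 72
D → Z → G → J → L: 38+15+5+24 = 82
D → Z → G → L → J: 38+15+19+24 = 96
… (10 more)
The minimum is 53.
One shortest path: D → J → G → Z → L.

Shortest open route: 53 min.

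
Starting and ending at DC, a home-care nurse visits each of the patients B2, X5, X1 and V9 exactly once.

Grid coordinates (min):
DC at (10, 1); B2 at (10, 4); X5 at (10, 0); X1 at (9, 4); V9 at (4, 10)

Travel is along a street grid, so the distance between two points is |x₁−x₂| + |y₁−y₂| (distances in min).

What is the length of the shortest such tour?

Minimum total distance: 32 min.

With 4 stops there are 4!/2 = 12 distinct round trips (a route and its reverse cost the same).
DC→B2→X5→X1→V9→DC: 3+4+5+11+15 = 38
DC→B2→X5→V9→X1→DC: 3+4+16+11+4 = 38
DC→B2→X1→X5→V9→DC: 3+1+5+16+15 = 40
DC→B2→X1→V9→X5→DC: 3+1+11+16+1 = 32
DC→B2→V9→X5→X1→DC: 3+12+16+5+4 = 40
DC→B2→V9→X1→X5→DC: 3+12+11+5+1 = 32
DC→X5→B2→X1→V9→DC: 1+4+1+11+15 = 32
DC→X5→B2→V9→X1→DC: 1+4+12+11+4 = 32
DC→X5→X1→B2→V9→DC: 1+5+1+12+15 = 34
DC→X5→V9→B2→X1→DC: 1+16+12+1+4 = 34
DC→X1→B2→X5→V9→DC: 4+1+4+16+15 = 40
DC→X1→X5→B2→V9→DC: 4+5+4+12+15 = 40
The minimum is 32.
One optimal route: DC → B2 → X1 → V9 → X5 → DC (or its reverse).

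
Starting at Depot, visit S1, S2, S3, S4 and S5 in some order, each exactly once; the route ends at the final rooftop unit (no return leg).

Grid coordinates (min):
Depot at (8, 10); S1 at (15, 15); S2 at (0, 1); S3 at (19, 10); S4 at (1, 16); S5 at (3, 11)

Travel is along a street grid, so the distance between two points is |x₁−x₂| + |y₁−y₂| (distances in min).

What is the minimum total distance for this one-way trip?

There are 5! = 120 possible orderings.
Depot → S1 → S2 → S3 → S4 → S5: 12+29+28+24+7 = 100
Depot → S1 → S2 → S3 → S5 → S4: 12+29+28+17+7 = 93
Depot → S1 → S2 → S4 → S3 → S5: 12+29+16+24+17 = 98
Depot → S1 → S2 → S4 → S5 → S3: 12+29+16+7+17 = 81
Depot → S1 → S2 → S5 → S3 → S4: 12+29+13+17+24 = 95
Depot → S1 → S2 → S5 → S4 → S3: 12+29+13+7+24 = 85
Depot → S1 → S3 → S2 → S4 → S5: 12+9+28+16+7 = 72
Depot → S1 → S3 → S2 → S5 → S4: 12+9+28+13+7 = 69
Depot → S1 → S3 → S4 → S2 → S5: 12+9+24+16+13 = 74
Depot → S1 → S3 → S4 → S5 → S2: 12+9+24+7+13 = 65
Depot → S1 → S3 → S5 → S2 → S4: 12+9+17+13+16 = 67
Depot → S1 → S3 → S5 → S4 → S2: 12+9+17+7+16 = 61
Depot → S1 → S4 → S2 → S3 → S5: 12+15+16+28+17 = 88
Depot → S1 → S4 → S2 → S5 → S3: 12+15+16+13+17 = 73
… (106 more)
Depot → S3 → S1 → S4 → S5 → S2: 11+9+15+7+13 = 55  ← best
The minimum is 55.
One shortest path: Depot → S3 → S1 → S4 → S5 → S2.

Shortest open route: 55 min.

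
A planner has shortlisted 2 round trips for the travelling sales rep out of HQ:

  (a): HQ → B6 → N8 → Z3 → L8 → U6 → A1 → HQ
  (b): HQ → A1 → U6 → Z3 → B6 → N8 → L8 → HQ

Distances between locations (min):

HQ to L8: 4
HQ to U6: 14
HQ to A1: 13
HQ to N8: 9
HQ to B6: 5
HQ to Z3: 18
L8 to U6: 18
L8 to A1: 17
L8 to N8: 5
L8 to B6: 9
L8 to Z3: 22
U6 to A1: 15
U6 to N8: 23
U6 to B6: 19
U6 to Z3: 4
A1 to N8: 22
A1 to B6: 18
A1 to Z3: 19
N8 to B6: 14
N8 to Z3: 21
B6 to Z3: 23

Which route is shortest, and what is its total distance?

78 min — (b) is the shortest.

(a): 5 + 14 + 21 + 22 + 18 + 15 + 13 = 108
(b): 13 + 15 + 4 + 23 + 14 + 5 + 4 = 78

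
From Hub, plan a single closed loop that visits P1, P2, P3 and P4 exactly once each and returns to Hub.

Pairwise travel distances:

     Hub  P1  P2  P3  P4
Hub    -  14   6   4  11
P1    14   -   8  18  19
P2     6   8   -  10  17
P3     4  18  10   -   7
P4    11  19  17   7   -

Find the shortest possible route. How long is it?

With 4 stops there are 4!/2 = 12 distinct round trips (a route and its reverse cost the same).
Hub → P1 → P2 → P3 → P4 → Hub: 14+8+10+7+11 = 50
Hub → P1 → P2 → P4 → P3 → Hub: 14+8+17+7+4 = 50
Hub → P1 → P3 → P2 → P4 → Hub: 14+18+10+17+11 = 70
Hub → P1 → P3 → P4 → P2 → Hub: 14+18+7+17+6 = 62
Hub → P1 → P4 → P2 → P3 → Hub: 14+19+17+10+4 = 64
Hub → P1 → P4 → P3 → P2 → Hub: 14+19+7+10+6 = 56
Hub → P2 → P1 → P3 → P4 → Hub: 6+8+18+7+11 = 50
Hub → P2 → P1 → P4 → P3 → Hub: 6+8+19+7+4 = 44
Hub → P2 → P3 → P1 → P4 → Hub: 6+10+18+19+11 = 64
Hub → P2 → P4 → P1 → P3 → Hub: 6+17+19+18+4 = 64
Hub → P3 → P1 → P2 → P4 → Hub: 4+18+8+17+11 = 58
Hub → P3 → P2 → P1 → P4 → Hub: 4+10+8+19+11 = 52
The minimum is 44.
One optimal route: Hub → P2 → P1 → P4 → P3 → Hub (or its reverse).

Shortest round trip = 44.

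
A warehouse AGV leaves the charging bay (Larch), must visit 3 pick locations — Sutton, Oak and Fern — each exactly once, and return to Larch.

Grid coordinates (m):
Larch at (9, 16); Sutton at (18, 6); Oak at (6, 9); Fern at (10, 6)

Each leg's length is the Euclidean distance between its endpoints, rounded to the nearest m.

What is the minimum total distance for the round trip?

Minimum total distance: 34 m.

With 3 stops there are 3!/2 = 3 distinct round trips (a route and its reverse cost the same).
Larch - Sutton - Oak - Fern - Larch: 13+12+5+10 = 40
Larch - Sutton - Fern - Oak - Larch: 13+8+5+8 = 34
Larch - Oak - Sutton - Fern - Larch: 8+12+8+10 = 38
The minimum is 34.
One optimal route: Larch → Sutton → Fern → Oak → Larch (or its reverse).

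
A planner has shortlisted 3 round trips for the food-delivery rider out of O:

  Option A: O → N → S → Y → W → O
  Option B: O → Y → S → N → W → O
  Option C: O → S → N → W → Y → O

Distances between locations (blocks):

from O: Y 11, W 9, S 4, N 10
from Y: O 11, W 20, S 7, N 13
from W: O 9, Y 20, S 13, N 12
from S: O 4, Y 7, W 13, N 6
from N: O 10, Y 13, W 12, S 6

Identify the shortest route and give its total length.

Option A: 10 + 6 + 7 + 20 + 9 = 52
Option B: 11 + 7 + 6 + 12 + 9 = 45
Option C: 4 + 6 + 12 + 20 + 11 = 53

45 blocks — Option B is the shortest.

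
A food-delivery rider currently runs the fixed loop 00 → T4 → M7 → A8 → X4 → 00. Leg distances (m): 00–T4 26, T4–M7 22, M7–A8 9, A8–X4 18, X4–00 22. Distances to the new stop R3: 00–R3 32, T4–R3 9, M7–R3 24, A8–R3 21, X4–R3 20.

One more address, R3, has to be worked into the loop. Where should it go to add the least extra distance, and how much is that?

Insertion cost between consecutive stops i–j is d(i,R3) + d(R3,j) − d(i,j):
  between 00 and T4: 32 + 9 − 26 = 15
  between T4 and M7: 9 + 24 − 22 = 11
  between M7 and A8: 24 + 21 − 9 = 36
  between A8 and X4: 21 + 20 − 18 = 23
  between X4 and 00: 20 + 32 − 22 = 30
Cheapest insertion is between T4 and M7, adding 11.
New total = 97 + 11 = 108.

Minimum extra distance: 11 m, inserting R3 between T4 and M7.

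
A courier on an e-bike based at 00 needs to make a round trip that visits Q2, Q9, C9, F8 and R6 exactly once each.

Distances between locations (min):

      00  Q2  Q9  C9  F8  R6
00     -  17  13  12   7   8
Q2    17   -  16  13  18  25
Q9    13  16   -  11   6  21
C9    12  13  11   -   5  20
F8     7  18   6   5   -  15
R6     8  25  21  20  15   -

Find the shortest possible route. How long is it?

With 5 stops there are 5!/2 = 60 distinct round trips (a route and its reverse cost the same).
00-Q2-Q9-C9-F8-R6-00: 17+16+11+5+15+8 = 72
00-Q2-Q9-C9-R6-F8-00: 17+16+11+20+15+7 = 86
00-Q2-Q9-F8-C9-R6-00: 17+16+6+5+20+8 = 72
00-Q2-Q9-F8-R6-C9-00: 17+16+6+15+20+12 = 86
00-Q2-Q9-R6-C9-F8-00: 17+16+21+20+5+7 = 86
00-Q2-Q9-R6-F8-C9-00: 17+16+21+15+5+12 = 86
00-Q2-C9-Q9-F8-R6-00: 17+13+11+6+15+8 = 70
00-Q2-C9-Q9-R6-F8-00: 17+13+11+21+15+7 = 84
00-Q2-C9-F8-Q9-R6-00: 17+13+5+6+21+8 = 70
00-Q2-C9-F8-R6-Q9-00: 17+13+5+15+21+13 = 84
00-Q2-C9-R6-Q9-F8-00: 17+13+20+21+6+7 = 84
00-Q2-C9-R6-F8-Q9-00: 17+13+20+15+6+13 = 84
00-Q2-F8-Q9-C9-R6-00: 17+18+6+11+20+8 = 80
00-Q2-F8-Q9-R6-C9-00: 17+18+6+21+20+12 = 94
… (46 more)
The minimum is 70.
One optimal route: 00 → Q2 → C9 → Q9 → F8 → R6 → 00 (or its reverse).

70 min — the shortest possible round trip.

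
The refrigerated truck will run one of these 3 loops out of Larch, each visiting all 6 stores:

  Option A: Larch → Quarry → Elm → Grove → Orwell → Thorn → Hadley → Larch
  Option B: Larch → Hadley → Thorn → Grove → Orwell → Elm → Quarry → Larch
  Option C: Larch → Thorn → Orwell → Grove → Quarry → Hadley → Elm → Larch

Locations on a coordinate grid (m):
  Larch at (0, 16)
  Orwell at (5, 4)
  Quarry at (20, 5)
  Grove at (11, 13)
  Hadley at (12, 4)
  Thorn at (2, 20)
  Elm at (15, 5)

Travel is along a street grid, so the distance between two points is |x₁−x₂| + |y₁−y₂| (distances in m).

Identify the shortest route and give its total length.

Option A: 31 + 5 + 12 + 15 + 19 + 26 + 24 = 132
Option B: 24 + 26 + 16 + 15 + 11 + 5 + 31 = 128
Option C: 6 + 19 + 15 + 17 + 9 + 4 + 26 = 96

Shortest is Option C, total 96 m.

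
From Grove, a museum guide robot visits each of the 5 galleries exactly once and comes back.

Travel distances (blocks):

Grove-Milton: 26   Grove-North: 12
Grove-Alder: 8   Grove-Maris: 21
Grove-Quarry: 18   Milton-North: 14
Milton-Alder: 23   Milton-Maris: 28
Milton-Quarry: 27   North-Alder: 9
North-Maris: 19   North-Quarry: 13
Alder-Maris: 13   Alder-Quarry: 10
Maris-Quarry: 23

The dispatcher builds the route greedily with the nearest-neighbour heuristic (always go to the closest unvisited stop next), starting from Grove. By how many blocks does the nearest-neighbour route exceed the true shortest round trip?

13 blocks longer than the optimal tour.

From Grove: Alder=8, North=12, Quarry=18, Maris=21, Milton=26 → choose Alder (8).
From Alder: North=9, Quarry=10, Maris=13, Milton=23 → choose North (9).
From North: Quarry=13, Milton=14, Maris=19 → choose Quarry (13).
From Quarry: Maris=23, Milton=27 → choose Maris (23).
From Maris: Milton=28 → choose Milton (28).
NN route Grove → Alder → North → Quarry → Maris → Milton → Grove costs 107.
Optimal: Grove → Alder → Maris → Milton → North → Quarry → Grove costs 94 (by enumerating all 60 distinct tours).
Excess = 107 − 94 = 13.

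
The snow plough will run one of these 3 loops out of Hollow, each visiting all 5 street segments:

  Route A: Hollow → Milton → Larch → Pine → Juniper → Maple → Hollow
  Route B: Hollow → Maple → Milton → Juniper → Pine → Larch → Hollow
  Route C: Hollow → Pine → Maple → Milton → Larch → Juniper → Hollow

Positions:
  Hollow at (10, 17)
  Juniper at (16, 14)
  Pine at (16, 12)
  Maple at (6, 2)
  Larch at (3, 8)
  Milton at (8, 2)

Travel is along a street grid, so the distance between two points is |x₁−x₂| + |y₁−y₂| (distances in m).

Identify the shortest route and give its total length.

Route A: 17 + 11 + 17 + 2 + 22 + 19 = 88
Route B: 19 + 2 + 20 + 2 + 17 + 16 = 76
Route C: 11 + 20 + 2 + 11 + 19 + 9 = 72

72 m — Route C is the shortest.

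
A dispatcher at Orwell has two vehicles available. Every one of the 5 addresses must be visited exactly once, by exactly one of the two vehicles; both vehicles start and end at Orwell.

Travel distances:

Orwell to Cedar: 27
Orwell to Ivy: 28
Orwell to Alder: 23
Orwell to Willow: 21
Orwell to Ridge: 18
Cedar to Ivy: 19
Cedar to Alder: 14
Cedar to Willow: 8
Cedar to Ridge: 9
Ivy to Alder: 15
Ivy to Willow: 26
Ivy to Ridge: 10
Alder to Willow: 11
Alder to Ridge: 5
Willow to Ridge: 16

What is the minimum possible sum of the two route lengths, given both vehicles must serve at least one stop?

Minimum combined distance: 122.

Try each way of splitting the stops between the two vehicles (each non-empty) and, for each split, find the best tour for each vehicle:
  {Cedar} + {Ivy, Alder, Willow, Ridge}: 54 + 75 = 129
  {Ivy} + {Cedar, Alder, Willow, Ridge}: 56 + 66 = 122
  {Cedar, Ivy} + {Alder, Willow, Ridge}: 74 + 55 = 129
  {Alder} + {Cedar, Ivy, Willow, Ridge}: 46 + 76 = 122
  {Cedar, Alder} + {Ivy, Willow, Ridge}: 64 + 75 = 139
  {Ivy, Alder} + {Cedar, Willow, Ridge}: 66 + 56 = 122
  … (15 splits in total)
Best: vehicle 1 Orwell → Ivy → Orwell = 56; vehicle 2 Orwell → Alder → Ridge → Cedar → Willow → Orwell = 66; combined 122.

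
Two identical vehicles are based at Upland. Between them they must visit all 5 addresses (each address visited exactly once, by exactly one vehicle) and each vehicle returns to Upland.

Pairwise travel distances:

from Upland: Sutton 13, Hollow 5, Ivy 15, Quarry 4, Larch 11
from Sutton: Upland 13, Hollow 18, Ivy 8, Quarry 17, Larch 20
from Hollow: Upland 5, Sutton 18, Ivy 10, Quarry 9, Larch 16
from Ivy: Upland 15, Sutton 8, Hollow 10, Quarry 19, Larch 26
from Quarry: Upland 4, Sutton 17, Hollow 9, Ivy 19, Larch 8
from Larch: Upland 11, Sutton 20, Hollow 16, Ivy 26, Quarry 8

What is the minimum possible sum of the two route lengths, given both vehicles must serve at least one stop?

Check every non-empty split of the stops between the two vehicles; for each half take its own optimal tour:
  {Sutton} + {Hollow, Ivy, Quarry, Larch}: 26 + 53 = 79
  {Hollow} + {Sutton, Ivy, Quarry, Larch}: 10 + 55 = 65
  {Sutton, Hollow} + {Ivy, Quarry, Larch}: 36 + 53 = 89
  {Ivy} + {Sutton, Hollow, Quarry, Larch}: 30 + 55 = 85
  {Sutton, Ivy} + {Hollow, Quarry, Larch}: 36 + 33 = 69
  {Hollow, Ivy} + {Sutton, Quarry, Larch}: 30 + 45 = 75
  … (15 splits in total)
  {Sutton, Hollow, Ivy} + {Quarry, Larch}: 36 + 23 = 59  ← best
Best: vehicle 1 Upland → Sutton → Ivy → Hollow → Upland = 36; vehicle 2 Upland → Quarry → Larch → Upland = 23; combined 59.

59 — the smallest possible combined total.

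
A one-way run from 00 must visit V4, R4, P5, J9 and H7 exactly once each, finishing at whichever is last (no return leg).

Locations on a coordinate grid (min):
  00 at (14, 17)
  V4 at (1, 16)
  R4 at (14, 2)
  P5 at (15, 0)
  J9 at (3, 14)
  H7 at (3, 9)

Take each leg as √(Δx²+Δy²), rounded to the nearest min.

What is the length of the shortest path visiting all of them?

There are 5! = 120 possible orderings.
00 → V4 → R4 → P5 → J9 → H7: 13+19+2+18+5 = 57
00 → V4 → R4 → P5 → H7 → J9: 13+19+2+15+5 = 54
00 → V4 → R4 → J9 → P5 → H7: 13+19+16+18+15 = 81
00 → V4 → R4 → J9 → H7 → P5: 13+19+16+5+15 = 68
00 → V4 → R4 → H7 → P5 → J9: 13+19+13+15+18 = 78
00 → V4 → R4 → H7 → J9 → P5: 13+19+13+5+18 = 68
00 → V4 → P5 → R4 → J9 → H7: 13+21+2+16+5 = 57
00 → V4 → P5 → R4 → H7 → J9: 13+21+2+13+5 = 54
00 → V4 → P5 → J9 → R4 → H7: 13+21+18+16+13 = 81
00 → V4 → P5 → J9 → H7 → R4: 13+21+18+5+13 = 70
00 → V4 → P5 → H7 → R4 → J9: 13+21+15+13+16 = 78
00 → V4 → P5 → H7 → J9 → R4: 13+21+15+5+16 = 70
00 → V4 → J9 → R4 → P5 → H7: 13+3+16+2+15 = 49
00 → V4 → J9 → R4 → H7 → P5: 13+3+16+13+15 = 60
… (106 more)
00 → V4 → J9 → H7 → R4 → P5: 13+3+5+13+2 = 36  ← best
The minimum is 36.
One shortest path: 00 → V4 → J9 → H7 → R4 → P5.

36 min — the minimum one-way total.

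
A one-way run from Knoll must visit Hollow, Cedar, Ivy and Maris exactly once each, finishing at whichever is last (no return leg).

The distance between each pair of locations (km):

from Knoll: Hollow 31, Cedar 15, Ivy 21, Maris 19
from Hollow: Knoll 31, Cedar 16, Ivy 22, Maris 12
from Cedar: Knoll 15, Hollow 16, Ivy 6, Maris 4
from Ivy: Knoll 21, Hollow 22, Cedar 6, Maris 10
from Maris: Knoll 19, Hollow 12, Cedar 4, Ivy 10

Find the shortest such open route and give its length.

43 km — the minimum one-way total.

There are 4! = 24 possible orderings.
Knoll - Hollow - Cedar - Ivy - Maris: 31+16+6+10 = 63
Knoll - Hollow - Cedar - Maris - Ivy: 31+16+4+10 = 61
Knoll - Hollow - Ivy - Cedar - Maris: 31+22+6+4 = 63
Knoll - Hollow - Ivy - Maris - Cedar: 31+22+10+4 = 67
Knoll - Hollow - Maris - Cedar - Ivy: 31+12+4+6 = 53
Knoll - Hollow - Maris - Ivy - Cedar: 31+12+10+6 = 59
Knoll - Cedar - Hollow - Ivy - Maris: 15+16+22+10 = 63
Knoll - Cedar - Hollow - Maris - Ivy: 15+16+12+10 = 53
Knoll - Cedar - Ivy - Hollow - Maris: 15+6+22+12 = 55
Knoll - Cedar - Ivy - Maris - Hollow: 15+6+10+12 = 43
Knoll - Cedar - Maris - Hollow - Ivy: 15+4+12+22 = 53
Knoll - Cedar - Maris - Ivy - Hollow: 15+4+10+22 = 51
Knoll - Ivy - Hollow - Cedar - Maris: 21+22+16+4 = 63
Knoll - Ivy - Hollow - Maris - Cedar: 21+22+12+4 = 59
… (10 more)
The minimum is 43.
One shortest path: Knoll → Cedar → Ivy → Maris → Hollow.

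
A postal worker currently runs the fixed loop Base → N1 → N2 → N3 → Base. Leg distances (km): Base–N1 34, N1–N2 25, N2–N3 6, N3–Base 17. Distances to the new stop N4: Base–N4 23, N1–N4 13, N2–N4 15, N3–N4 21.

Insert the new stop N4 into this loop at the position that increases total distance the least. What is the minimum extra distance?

Insertion cost between consecutive stops i–j is d(i,N4) + d(N4,j) − d(i,j):
  between Base and N1: 23 + 13 − 34 = 2
  between N1 and N2: 13 + 15 − 25 = 3
  between N2 and N3: 15 + 21 − 6 = 30
  between N3 and Base: 21 + 23 − 17 = 27
Cheapest insertion is between Base and N1, adding 2.
New total = 82 + 2 = 84.

Minimum extra distance: 2 km, inserting N4 between Base and N1.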